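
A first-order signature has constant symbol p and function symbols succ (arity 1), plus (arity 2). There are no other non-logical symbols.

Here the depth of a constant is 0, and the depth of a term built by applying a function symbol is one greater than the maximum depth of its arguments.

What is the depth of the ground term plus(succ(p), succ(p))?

2

depth(succ(p)) = 1 + depth(p) = 1 + 0 = 1
depth(plus(succ(p), succ(p))) = 1 + max(1, 1) = 2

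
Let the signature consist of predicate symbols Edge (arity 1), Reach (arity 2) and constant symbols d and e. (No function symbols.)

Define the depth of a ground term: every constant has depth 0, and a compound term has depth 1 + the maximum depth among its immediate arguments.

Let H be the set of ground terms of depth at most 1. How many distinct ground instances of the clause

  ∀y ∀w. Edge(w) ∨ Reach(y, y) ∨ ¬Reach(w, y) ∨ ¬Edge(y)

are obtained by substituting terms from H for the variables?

4

Ground terms of depth ≤ 1:
  With no function symbols every ground term is a constant, so there are exactly 2 ground terms at every depth bound.
  N_0 = 2
  N_1 = 2
  Explicitly: d, e.
So there are 2 ground terms available for substitution.
The clause has 2 distinct variables (y, w), each appearing in the body. In the free term algebra distinct substitutions yield syntactically distinct ground instances.
Number of ground instances = 2^2 = 4.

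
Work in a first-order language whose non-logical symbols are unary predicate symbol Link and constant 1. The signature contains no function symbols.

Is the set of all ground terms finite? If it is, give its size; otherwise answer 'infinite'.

There are no function symbols, so the only ground term is the single constant.
The Herbrand universe is {1}, finite with 1 element.

1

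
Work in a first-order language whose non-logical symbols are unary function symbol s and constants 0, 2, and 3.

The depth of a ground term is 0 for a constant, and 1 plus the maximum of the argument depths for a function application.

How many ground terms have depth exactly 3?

If N_k denotes the number of depth-≤k ground terms, the 3 constants give N_0 = 3, and each function symbol of arity r contributes N_{k-1}^r new terms at level k: N_k = 3 + N_{k-1}.
N_0 = 3
N_1 = 3 + 3 = 6
N_2 = 3 + 6 = 9
N_3 = 3 + 9 = 12
Terms of depth exactly 3: N_3 − N_2 = 12 − 9 = 3.

3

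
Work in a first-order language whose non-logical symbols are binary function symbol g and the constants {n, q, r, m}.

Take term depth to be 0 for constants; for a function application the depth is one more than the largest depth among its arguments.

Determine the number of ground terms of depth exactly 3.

162816

If N_k denotes the number of depth-≤k ground terms, the 4 constants give N_0 = 4, and each function symbol of arity r contributes N_{k-1}^r new terms at level k: N_k = 4 + N_{k-1}^2.
N_0 = 4
N_1 = 4 + 4^2 = 20
N_2 = 4 + 20^2 = 404
N_3 = 4 + 404^2 = 163220
Terms of depth exactly 3: N_3 − N_2 = 163220 − 404 = 162816.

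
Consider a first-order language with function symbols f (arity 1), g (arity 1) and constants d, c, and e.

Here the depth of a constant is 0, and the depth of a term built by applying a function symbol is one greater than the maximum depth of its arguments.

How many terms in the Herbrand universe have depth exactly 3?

Let N_k count ground terms of depth at most k. Each non-constant term of depth ≤ k is some function symbol applied to depth-≤(k−1) arguments, giving N_k = 3 + N_{k-1} + N_{k-1}.
N_0 = 3
N_1 = 3 + 3 + 3 = 9
N_2 = 3 + 9 + 9 = 21
N_3 = 3 + 21 + 21 = 45
Terms of depth exactly 3: N_3 − N_2 = 45 − 21 = 24.

24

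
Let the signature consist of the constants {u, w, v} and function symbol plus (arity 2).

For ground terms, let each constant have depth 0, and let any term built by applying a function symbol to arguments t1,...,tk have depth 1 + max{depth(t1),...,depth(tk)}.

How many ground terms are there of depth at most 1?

If N_k denotes the number of depth-≤k ground terms, the 3 constants give N_0 = 3, and each function symbol of arity r contributes N_{k-1}^r new terms at level k: N_k = 3 + N_{k-1}^2.
N_0 = 3
N_1 = 3 + 3^2 = 12

12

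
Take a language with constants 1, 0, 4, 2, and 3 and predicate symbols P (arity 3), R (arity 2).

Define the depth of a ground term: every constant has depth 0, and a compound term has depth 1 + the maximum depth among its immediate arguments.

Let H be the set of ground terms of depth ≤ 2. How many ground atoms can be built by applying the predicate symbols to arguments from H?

First count ground terms of depth ≤ 2.
With no function symbols every ground term is a constant, so there are exactly 5 ground terms at every depth bound.
N_0 = 5
N_1 = 5
N_2 = 5
Explicitly: 1, 0, 4, 2, 3.
So |H| = 5.
A ground atom is a predicate applied to a tuple of terms from H, so the count is the sum over predicates of |H|^arity:
  P: 5^3 = 125;  R: 5^2 = 25
Total ground atoms: 125 + 25 = 150.

150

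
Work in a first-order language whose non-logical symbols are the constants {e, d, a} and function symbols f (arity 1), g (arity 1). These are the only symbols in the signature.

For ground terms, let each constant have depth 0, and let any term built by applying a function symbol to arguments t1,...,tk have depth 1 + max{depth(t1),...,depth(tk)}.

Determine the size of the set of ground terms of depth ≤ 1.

If N_k denotes the number of depth-≤k ground terms, the 3 constants give N_0 = 3, and each function symbol of arity r contributes N_{k-1}^r new terms at level k: N_k = 3 + N_{k-1} + N_{k-1}.
N_0 = 3
N_1 = 3 + 3 + 3 = 9
Explicitly: e, d, a, f(e), f(d), f(a), g(e), g(d), g(a).

9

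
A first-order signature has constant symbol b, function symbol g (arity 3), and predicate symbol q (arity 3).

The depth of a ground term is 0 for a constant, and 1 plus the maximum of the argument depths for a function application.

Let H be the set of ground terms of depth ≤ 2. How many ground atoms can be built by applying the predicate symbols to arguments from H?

729

First count ground terms of depth ≤ 2.
If N_k denotes the number of depth-≤k ground terms, the 1 constant gives N_0 = 1, and each function symbol of arity r contributes N_{k-1}^r new terms at level k: N_k = 1 + N_{k-1}^3.
N_0 = 1
N_1 = 1 + 1^3 = 2
N_2 = 1 + 2^3 = 9
So |H| = 9.
A ground atom is a predicate applied to a tuple of terms from H, so the count is the sum over predicates of |H|^arity:
  q: 9^3 = 729
Total ground atoms: 729.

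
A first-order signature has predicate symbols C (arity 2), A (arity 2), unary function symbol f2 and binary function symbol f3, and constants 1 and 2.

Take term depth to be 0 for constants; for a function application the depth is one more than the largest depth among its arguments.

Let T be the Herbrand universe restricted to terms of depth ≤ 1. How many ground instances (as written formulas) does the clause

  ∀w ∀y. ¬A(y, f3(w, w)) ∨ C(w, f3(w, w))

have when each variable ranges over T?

Ground terms of depth ≤ 1:
  Let N_k = |{terms of depth ≤ k}|. Then N_0 = 2 and N_k = 2 + N_{k-1} + N_{k-1}^2 for k ≥ 1 (one summand per function symbol, arity giving the exponent).
  N_0 = 2
  N_1 = 2 + 2 + 2^2 = 8
  Explicitly: 1, 2, f2(1), f2(2), f3(1, 1), f3(1, 2), f3(2, 1), f3(2, 2).
So there are 8 ground terms available for substitution.
Each of w, y ranges independently over the available ground terms, and distinct assignments produce distinct instances.
Number of ground instances = 8^2 = 64.

64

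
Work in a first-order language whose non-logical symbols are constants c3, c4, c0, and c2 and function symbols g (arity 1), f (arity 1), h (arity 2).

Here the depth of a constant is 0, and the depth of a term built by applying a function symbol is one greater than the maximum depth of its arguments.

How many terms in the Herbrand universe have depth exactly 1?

Let N_k count ground terms of depth at most k. Each non-constant term of depth ≤ k is some function symbol applied to depth-≤(k−1) arguments, giving N_k = 4 + N_{k-1} + N_{k-1} + N_{k-1}^2.
N_0 = 4
N_1 = 4 + 4 + 4 + 4^2 = 28
Terms of depth exactly 1: N_1 − N_0 = 28 − 4 = 24.

24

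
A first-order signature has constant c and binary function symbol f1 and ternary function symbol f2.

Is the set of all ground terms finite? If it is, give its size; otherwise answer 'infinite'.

infinite

The signature has at least one function symbol (f1, arity 2) and at least one constant (c).
Iterating f1 gives infinitely many distinct ground terms: c, f1(c, c), f1(f1(c, c), f1(c, c)), ...
So the Herbrand universe is infinite.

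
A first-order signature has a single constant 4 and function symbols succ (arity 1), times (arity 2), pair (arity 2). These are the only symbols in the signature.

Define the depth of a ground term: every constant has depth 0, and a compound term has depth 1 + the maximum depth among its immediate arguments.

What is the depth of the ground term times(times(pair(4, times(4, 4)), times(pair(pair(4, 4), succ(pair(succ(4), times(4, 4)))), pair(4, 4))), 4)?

depth(times(4, 4)) = 1 + max(0, 0) = 1
depth(pair(4, times(4, 4))) = 1 + max(0, 1) = 2
depth(pair(4, 4)) = 1 + max(0, 0) = 1
depth(succ(4)) = 1 + depth(4) = 1 + 0 = 1
depth(pair(succ(4), times(4, 4))) = 1 + max(1, 1) = 2
depth(succ(pair(succ(4), times(4, 4)))) = 1 + depth(pair(succ(4), times(4, 4))) = 1 + 2 = 3
depth(pair(pair(4, 4), succ(pair(succ(4), times(4, 4))))) = 1 + max(1, 3) = 4
depth(times(pair(pair(4, 4), succ(pair(succ(4), times(4, 4)))), pair(4, 4))) = 1 + max(4, 1) = 5
depth(times(pair(4, times(4, 4)), times(pair(pair(4, 4), succ(pair(succ(4), times(4, 4)))), pair(4, 4)))) = 1 + max(2, 5) = 6
depth(times(times(pair(4, times(4, 4)), times(pair(pair(4, 4), succ(pair(succ(4), times(4, 4)))), pair(4, 4))), 4)) = 1 + max(6, 0) = 7

7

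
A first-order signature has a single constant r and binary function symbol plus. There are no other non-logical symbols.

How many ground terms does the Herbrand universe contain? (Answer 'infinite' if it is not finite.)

infinite

The signature has at least one function symbol (plus, arity 2) and at least one constant (r).
Iterating plus gives infinitely many distinct ground terms: r, plus(r, r), plus(plus(r, r), plus(r, r)), ...
So the Herbrand universe is infinite.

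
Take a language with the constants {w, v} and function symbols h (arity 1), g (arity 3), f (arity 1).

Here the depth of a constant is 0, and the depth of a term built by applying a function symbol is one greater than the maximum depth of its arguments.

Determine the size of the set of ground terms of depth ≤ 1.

14

Let N_k = |{terms of depth ≤ k}|. Then N_0 = 2 and N_k = 2 + N_{k-1} + N_{k-1}^3 + N_{k-1} for k ≥ 1 (one summand per function symbol, arity giving the exponent).
N_0 = 2
N_1 = 2 + 2 + 2^3 + 2 = 14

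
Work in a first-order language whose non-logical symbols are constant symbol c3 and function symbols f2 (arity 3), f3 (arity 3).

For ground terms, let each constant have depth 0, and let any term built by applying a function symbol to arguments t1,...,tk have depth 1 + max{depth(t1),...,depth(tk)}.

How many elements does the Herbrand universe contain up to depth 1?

Let N_k count ground terms of depth at most k. Each non-constant term of depth ≤ k is some function symbol applied to depth-≤(k−1) arguments, giving N_k = 1 + N_{k-1}^3 + N_{k-1}^3.
N_0 = 1
N_1 = 1 + 1^3 + 1^3 = 3

3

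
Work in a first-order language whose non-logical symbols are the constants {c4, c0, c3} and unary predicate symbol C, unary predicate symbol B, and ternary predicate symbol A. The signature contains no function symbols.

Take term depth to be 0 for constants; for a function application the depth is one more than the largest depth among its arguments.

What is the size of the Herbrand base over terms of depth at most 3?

33

First count ground terms of depth ≤ 3.
With no function symbols every ground term is a constant, so there are exactly 3 ground terms at every depth bound.
N_0 = 3
N_1 = 3
N_2 = 3
N_3 = 3
Explicitly: c4, c0, c3.
So |H| = 3.
For each predicate symbol, the number of ground atoms is |H| raised to its arity; summing:
  C: 3;  B: 3;  A: 3^3 = 27
Total ground atoms: 3 + 3 + 27 = 33.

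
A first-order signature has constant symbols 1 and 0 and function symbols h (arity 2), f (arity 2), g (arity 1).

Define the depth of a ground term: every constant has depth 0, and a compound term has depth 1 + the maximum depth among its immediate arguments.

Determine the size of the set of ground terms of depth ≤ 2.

302

Let N_k = |{terms of depth ≤ k}|. Then N_0 = 2 and N_k = 2 + N_{k-1}^2 + N_{k-1}^2 + N_{k-1} for k ≥ 1 (one summand per function symbol, arity giving the exponent).
N_0 = 2
N_1 = 2 + 2^2 + 2^2 + 2 = 12
N_2 = 2 + 12^2 + 12^2 + 12 = 302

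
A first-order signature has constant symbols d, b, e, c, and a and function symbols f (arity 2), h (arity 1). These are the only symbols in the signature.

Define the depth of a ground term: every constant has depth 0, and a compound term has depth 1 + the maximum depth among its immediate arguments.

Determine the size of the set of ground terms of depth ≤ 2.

If N_k denotes the number of depth-≤k ground terms, the 5 constants give N_0 = 5, and each function symbol of arity r contributes N_{k-1}^r new terms at level k: N_k = 5 + N_{k-1}^2 + N_{k-1}.
N_0 = 5
N_1 = 5 + 5^2 + 5 = 35
N_2 = 5 + 35^2 + 35 = 1265

1265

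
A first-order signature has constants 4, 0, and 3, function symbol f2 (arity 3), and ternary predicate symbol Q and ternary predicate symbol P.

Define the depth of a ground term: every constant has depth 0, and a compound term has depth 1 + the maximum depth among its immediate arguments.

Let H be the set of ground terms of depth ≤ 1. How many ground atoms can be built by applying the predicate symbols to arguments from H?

54000

First count ground terms of depth ≤ 1.
Write N_k for the number of ground terms of depth ≤ k. A term of depth ≤ k is either a constant or a function symbol applied to arguments of depth ≤ k−1, so N_k = 3 + N_{k-1}^3.
N_0 = 3
N_1 = 3 + 3^3 = 30
So |H| = 30.
For each predicate symbol, the number of ground atoms is |H| raised to its arity; summing:
  Q: 30^3 = 27000;  P: 30^3 = 27000
Total ground atoms: 27000 + 27000 = 54000.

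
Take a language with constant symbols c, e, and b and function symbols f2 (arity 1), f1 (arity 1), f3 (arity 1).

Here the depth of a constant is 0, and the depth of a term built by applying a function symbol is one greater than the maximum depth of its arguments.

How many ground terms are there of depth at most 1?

If N_k denotes the number of depth-≤k ground terms, the 3 constants give N_0 = 3, and each function symbol of arity r contributes N_{k-1}^r new terms at level k: N_k = 3 + N_{k-1} + N_{k-1} + N_{k-1}.
N_0 = 3
N_1 = 3 + 3 + 3 + 3 = 12

12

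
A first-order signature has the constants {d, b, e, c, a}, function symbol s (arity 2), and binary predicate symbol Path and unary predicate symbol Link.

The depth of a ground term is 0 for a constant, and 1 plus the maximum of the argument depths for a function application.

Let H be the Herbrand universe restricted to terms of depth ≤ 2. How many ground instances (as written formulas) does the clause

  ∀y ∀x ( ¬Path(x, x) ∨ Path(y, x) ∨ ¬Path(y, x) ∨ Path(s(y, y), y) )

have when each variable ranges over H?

Ground terms of depth ≤ 2:
  Let N_k = |{terms of depth ≤ k}|. Then N_0 = 5 and N_k = 5 + N_{k-1}^2 for k ≥ 1 (one summand per function symbol, arity giving the exponent).
  N_0 = 5
  N_1 = 5 + 5^2 = 30
  N_2 = 5 + 30^2 = 905
So there are 905 ground terms available for substitution.
There are 2 variables to instantiate (y, x), each occurring in at least one literal, so different choices give different ground instances.
Number of ground instances = 905^2 = 819025.

819025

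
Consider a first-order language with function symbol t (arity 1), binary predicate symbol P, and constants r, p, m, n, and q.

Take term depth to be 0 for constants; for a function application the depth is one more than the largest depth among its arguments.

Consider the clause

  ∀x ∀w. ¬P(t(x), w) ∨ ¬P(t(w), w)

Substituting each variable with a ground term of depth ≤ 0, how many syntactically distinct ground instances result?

Ground terms of depth ≤ 0:
  Let N_k = |{terms of depth ≤ k}|. Then N_0 = 5 and N_k = 5 + N_{k-1} for k ≥ 1 (one summand per function symbol, arity giving the exponent).
  N_0 = 5
So there are 5 ground terms available for substitution.
The body mentions every one of the 2 quantified variables; since ground terms form a free algebra, no two substitutions collapse to the same formula.
Number of ground instances = 5^2 = 25.

25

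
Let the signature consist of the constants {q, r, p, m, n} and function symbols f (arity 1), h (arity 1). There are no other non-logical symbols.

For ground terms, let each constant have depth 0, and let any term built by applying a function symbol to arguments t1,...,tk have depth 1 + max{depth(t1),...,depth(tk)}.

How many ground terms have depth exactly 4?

80

If N_k denotes the number of depth-≤k ground terms, the 5 constants give N_0 = 5, and each function symbol of arity r contributes N_{k-1}^r new terms at level k: N_k = 5 + N_{k-1} + N_{k-1}.
N_0 = 5
N_1 = 5 + 5 + 5 = 15
N_2 = 5 + 15 + 15 = 35
N_3 = 5 + 35 + 35 = 75
N_4 = 5 + 75 + 75 = 155
Terms of depth exactly 4: N_4 − N_3 = 155 − 75 = 80.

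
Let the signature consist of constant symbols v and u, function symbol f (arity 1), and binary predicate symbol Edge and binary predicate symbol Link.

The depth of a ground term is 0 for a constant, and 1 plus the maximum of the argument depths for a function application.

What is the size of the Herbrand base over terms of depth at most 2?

First count ground terms of depth ≤ 2.
Write N_k for the number of ground terms of depth ≤ k. A term of depth ≤ k is either a constant or a function symbol applied to arguments of depth ≤ k−1, so N_k = 2 + N_{k-1}.
N_0 = 2
N_1 = 2 + 2 = 4
N_2 = 2 + 4 = 6
So |H| = 6.
Each predicate of arity r yields |H|^r ground atoms (one per choice of an r-tuple from H):
  Edge: 6^2 = 36;  Link: 6^2 = 36
Total ground atoms: 36 + 36 = 72.

72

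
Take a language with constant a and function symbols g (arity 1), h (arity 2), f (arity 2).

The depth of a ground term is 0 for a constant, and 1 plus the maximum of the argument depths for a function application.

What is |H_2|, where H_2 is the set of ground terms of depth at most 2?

37

Count level by level. With function symbols g/1, h/2, f/2, the terms of depth ≤ k are the 1 constant together with each function applied to depth-≤(k−1) tuples, so N_k = 1 + N_{k-1} + N_{k-1}^2 + N_{k-1}^2.
N_0 = 1
N_1 = 1 + 1 + 1^2 + 1^2 = 4
N_2 = 1 + 4 + 4^2 + 4^2 = 37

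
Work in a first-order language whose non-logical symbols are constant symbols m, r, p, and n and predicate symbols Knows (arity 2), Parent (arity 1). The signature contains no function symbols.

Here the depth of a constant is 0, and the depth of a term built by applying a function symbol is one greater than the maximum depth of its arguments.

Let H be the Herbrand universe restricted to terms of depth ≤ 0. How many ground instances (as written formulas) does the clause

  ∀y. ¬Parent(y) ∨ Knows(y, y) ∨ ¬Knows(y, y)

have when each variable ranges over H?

Ground terms of depth ≤ 0:
  With no function symbols every ground term is a constant, so there are exactly 4 ground terms at every depth bound.
  N_0 = 4
  Explicitly: m, r, p, n.
So there are 4 ground terms available for substitution.
The clause has 1 distinct variable (y), which appears in the body. In the free term algebra distinct substitutions yield syntactically distinct ground instances.
Number of ground instances = 4.

4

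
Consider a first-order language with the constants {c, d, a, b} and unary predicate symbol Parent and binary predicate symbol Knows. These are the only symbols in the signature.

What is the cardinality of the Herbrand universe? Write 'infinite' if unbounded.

4

There are no function symbols, so every ground term is one of the 4 constants.
The Herbrand universe is {c, d, a, b}, which is finite with 4 elements.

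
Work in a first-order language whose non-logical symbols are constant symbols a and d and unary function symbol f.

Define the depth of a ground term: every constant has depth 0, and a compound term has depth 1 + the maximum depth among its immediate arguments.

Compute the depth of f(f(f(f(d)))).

4

depth(f(d)) = 1 + depth(d) = 1 + 0 = 1
depth(f(f(d))) = 1 + depth(f(d)) = 1 + 1 = 2
depth(f(f(f(d)))) = 1 + depth(f(f(d))) = 1 + 2 = 3
depth(f(f(f(f(d))))) = 1 + depth(f(f(f(d)))) = 1 + 3 = 4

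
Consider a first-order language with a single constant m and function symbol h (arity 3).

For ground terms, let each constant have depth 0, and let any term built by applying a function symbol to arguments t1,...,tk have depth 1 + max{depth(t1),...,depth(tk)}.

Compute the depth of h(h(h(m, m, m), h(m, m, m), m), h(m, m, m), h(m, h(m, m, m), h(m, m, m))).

depth(h(m, m, m)) = 1 + max(0, 0, 0) = 1
depth(h(h(m, m, m), h(m, m, m), m)) = 1 + max(1, 1, 0) = 2
depth(h(m, h(m, m, m), h(m, m, m))) = 1 + max(0, 1, 1) = 2
depth(h(h(h(m, m, m), h(m, m, m), m), h(m, m, m), h(m, h(m, m, m), h(m, m, m)))) = 1 + max(2, 1, 2) = 3

3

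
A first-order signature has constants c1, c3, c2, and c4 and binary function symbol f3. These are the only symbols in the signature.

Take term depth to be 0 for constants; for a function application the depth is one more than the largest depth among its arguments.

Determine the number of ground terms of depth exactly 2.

Count level by level. With function symbols f3/2, the terms of depth ≤ k are the 4 constants together with each function applied to depth-≤(k−1) tuples, so N_k = 4 + N_{k-1}^2.
N_0 = 4
N_1 = 4 + 4^2 = 20
N_2 = 4 + 20^2 = 404
Terms of depth exactly 2: N_2 − N_1 = 404 − 20 = 384.

384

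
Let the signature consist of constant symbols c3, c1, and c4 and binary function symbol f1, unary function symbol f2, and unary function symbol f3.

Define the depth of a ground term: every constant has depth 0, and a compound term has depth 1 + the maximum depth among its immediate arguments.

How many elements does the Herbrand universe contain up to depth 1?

18

If N_k denotes the number of depth-≤k ground terms, the 3 constants give N_0 = 3, and each function symbol of arity r contributes N_{k-1}^r new terms at level k: N_k = 3 + N_{k-1}^2 + N_{k-1} + N_{k-1}.
N_0 = 3
N_1 = 3 + 3^2 + 3 + 3 = 18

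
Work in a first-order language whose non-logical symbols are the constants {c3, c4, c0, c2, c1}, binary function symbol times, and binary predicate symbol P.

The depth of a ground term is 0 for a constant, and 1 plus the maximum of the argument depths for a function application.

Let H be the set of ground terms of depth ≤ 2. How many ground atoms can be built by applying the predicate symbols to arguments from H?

819025

First count ground terms of depth ≤ 2.
Let N_k = |{terms of depth ≤ k}|. Then N_0 = 5 and N_k = 5 + N_{k-1}^2 for k ≥ 1 (one summand per function symbol, arity giving the exponent).
N_0 = 5
N_1 = 5 + 5^2 = 30
N_2 = 5 + 30^2 = 905
So |H| = 905.
Ground atoms are formed by filling each argument slot of a predicate with a term from H, so an r-ary predicate gives |H|^r atoms:
  P: 905^2 = 819025
Total ground atoms: 819025.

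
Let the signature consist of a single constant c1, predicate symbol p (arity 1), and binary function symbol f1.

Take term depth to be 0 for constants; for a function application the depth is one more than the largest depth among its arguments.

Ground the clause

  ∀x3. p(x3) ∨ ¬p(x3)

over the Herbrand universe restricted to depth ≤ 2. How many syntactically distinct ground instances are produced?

5

Ground terms of depth ≤ 2:
  If N_k denotes the number of depth-≤k ground terms, the 1 constant gives N_0 = 1, and each function symbol of arity r contributes N_{k-1}^r new terms at level k: N_k = 1 + N_{k-1}^2.
  N_0 = 1
  N_1 = 1 + 1^2 = 2
  N_2 = 1 + 2^2 = 5
So there are 5 ground terms available for substitution.
The variable x3 ranges independently over the available ground terms, and distinct assignments produce distinct instances.
Number of ground instances = 5.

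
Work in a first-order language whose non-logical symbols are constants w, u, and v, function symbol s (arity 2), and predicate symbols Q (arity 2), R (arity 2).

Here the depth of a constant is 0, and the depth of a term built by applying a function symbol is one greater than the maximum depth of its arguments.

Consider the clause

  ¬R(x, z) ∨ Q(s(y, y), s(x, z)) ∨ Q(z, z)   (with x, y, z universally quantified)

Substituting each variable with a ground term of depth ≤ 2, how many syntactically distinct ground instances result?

Ground terms of depth ≤ 2:
  Write N_k for the number of ground terms of depth ≤ k. A term of depth ≤ k is either a constant or a function symbol applied to arguments of depth ≤ k−1, so N_k = 3 + N_{k-1}^2.
  N_0 = 3
  N_1 = 3 + 3^2 = 12
  N_2 = 3 + 12^2 = 147
So there are 147 ground terms available for substitution.
The body mentions every one of the 3 quantified variables; since ground terms form a free algebra, no two substitutions collapse to the same formula.
Number of ground instances = 147^3 = 3176523.

3176523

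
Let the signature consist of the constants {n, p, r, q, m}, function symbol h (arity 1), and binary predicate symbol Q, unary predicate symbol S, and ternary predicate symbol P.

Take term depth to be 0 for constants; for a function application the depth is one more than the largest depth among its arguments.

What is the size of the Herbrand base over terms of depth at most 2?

First count ground terms of depth ≤ 2.
Let N_k = |{terms of depth ≤ k}|. Then N_0 = 5 and N_k = 5 + N_{k-1} for k ≥ 1 (one summand per function symbol, arity giving the exponent).
N_0 = 5
N_1 = 5 + 5 = 10
N_2 = 5 + 10 = 15
So |H| = 15.
Each predicate of arity r yields |H|^r ground atoms (one per choice of an r-tuple from H):
  Q: 15^2 = 225;  S: 15;  P: 15^3 = 3375
Total ground atoms: 225 + 15 + 3375 = 3615.

3615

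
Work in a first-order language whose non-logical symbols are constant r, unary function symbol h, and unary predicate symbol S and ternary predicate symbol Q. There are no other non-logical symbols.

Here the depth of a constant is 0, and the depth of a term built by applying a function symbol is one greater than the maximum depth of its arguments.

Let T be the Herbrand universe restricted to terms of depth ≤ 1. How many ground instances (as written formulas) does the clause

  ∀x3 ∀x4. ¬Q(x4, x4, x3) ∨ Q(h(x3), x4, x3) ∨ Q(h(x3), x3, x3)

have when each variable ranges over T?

4

Ground terms of depth ≤ 1:
  If N_k denotes the number of depth-≤k ground terms, the 1 constant gives N_0 = 1, and each function symbol of arity r contributes N_{k-1}^r new terms at level k: N_k = 1 + N_{k-1}.
  N_0 = 1
  N_1 = 1 + 1 = 2
  Explicitly: r, h(r).
So there are 2 ground terms available for substitution.
Each of x3, x4 ranges independently over the available ground terms, and distinct assignments produce distinct instances.
Number of ground instances = 2^2 = 4.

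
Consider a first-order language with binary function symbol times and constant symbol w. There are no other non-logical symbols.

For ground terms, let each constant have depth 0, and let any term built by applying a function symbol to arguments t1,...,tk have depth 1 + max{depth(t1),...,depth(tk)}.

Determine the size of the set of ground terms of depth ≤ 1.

2

Let N_k count ground terms of depth at most k. Each non-constant term of depth ≤ k is some function symbol applied to depth-≤(k−1) arguments, giving N_k = 1 + N_{k-1}^2.
N_0 = 1
N_1 = 1 + 1^2 = 2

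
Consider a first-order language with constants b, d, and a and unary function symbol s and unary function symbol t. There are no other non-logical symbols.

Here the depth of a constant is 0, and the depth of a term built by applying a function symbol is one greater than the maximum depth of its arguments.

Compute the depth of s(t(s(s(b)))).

depth(s(b)) = 1 + depth(b) = 1 + 0 = 1
depth(s(s(b))) = 1 + depth(s(b)) = 1 + 1 = 2
depth(t(s(s(b)))) = 1 + depth(s(s(b))) = 1 + 2 = 3
depth(s(t(s(s(b))))) = 1 + depth(t(s(s(b)))) = 1 + 3 = 4

4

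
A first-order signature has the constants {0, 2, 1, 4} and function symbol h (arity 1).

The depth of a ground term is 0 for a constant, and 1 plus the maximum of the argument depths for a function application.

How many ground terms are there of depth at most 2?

12

Let N_k = |{terms of depth ≤ k}|. Then N_0 = 4 and N_k = 4 + N_{k-1} for k ≥ 1 (one summand per function symbol, arity giving the exponent).
N_0 = 4
N_1 = 4 + 4 = 8
N_2 = 4 + 8 = 12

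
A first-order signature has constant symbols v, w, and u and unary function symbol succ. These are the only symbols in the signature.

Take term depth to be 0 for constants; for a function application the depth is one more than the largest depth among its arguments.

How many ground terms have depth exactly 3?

Count level by level. With function symbols succ/1, the terms of depth ≤ k are the 3 constants together with each function applied to depth-≤(k−1) tuples, so N_k = 3 + N_{k-1}.
N_0 = 3
N_1 = 3 + 3 = 6
N_2 = 3 + 6 = 9
N_3 = 3 + 9 = 12
Terms of depth exactly 3: N_3 − N_2 = 12 − 9 = 3.

3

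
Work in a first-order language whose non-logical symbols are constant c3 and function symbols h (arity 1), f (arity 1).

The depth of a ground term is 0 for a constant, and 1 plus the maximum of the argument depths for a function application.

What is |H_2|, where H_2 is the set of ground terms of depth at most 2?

7

Let N_k count ground terms of depth at most k. Each non-constant term of depth ≤ k is some function symbol applied to depth-≤(k−1) arguments, giving N_k = 1 + N_{k-1} + N_{k-1}.
N_0 = 1
N_1 = 1 + 1 + 1 = 3
N_2 = 1 + 3 + 3 = 7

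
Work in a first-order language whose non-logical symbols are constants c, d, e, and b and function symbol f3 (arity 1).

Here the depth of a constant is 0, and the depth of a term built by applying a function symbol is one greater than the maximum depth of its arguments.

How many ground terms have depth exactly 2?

Let N_k = |{terms of depth ≤ k}|. Then N_0 = 4 and N_k = 4 + N_{k-1} for k ≥ 1 (one summand per function symbol, arity giving the exponent).
N_0 = 4
N_1 = 4 + 4 = 8
N_2 = 4 + 8 = 12
Terms of depth exactly 2: N_2 − N_1 = 12 − 8 = 4.

4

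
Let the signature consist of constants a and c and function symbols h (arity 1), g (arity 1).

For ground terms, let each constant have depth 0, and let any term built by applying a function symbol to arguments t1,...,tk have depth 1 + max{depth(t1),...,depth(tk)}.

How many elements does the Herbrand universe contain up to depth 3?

30

Count level by level. With function symbols h/1, g/1, the terms of depth ≤ k are the 2 constants together with each function applied to depth-≤(k−1) tuples, so N_k = 2 + N_{k-1} + N_{k-1}.
N_0 = 2
N_1 = 2 + 2 + 2 = 6
N_2 = 2 + 6 + 6 = 14
N_3 = 2 + 14 + 14 = 30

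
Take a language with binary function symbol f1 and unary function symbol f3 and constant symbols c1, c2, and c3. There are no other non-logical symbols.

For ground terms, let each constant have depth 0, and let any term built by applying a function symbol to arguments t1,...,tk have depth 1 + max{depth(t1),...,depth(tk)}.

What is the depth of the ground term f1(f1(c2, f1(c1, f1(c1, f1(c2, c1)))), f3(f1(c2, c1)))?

depth(f1(c2, c1)) = 1 + max(0, 0) = 1
depth(f1(c1, f1(c2, c1))) = 1 + max(0, 1) = 2
depth(f1(c1, f1(c1, f1(c2, c1)))) = 1 + max(0, 2) = 3
depth(f1(c2, f1(c1, f1(c1, f1(c2, c1))))) = 1 + max(0, 3) = 4
depth(f3(f1(c2, c1))) = 1 + depth(f1(c2, c1)) = 1 + 1 = 2
depth(f1(f1(c2, f1(c1, f1(c1, f1(c2, c1)))), f3(f1(c2, c1)))) = 1 + max(4, 2) = 5

5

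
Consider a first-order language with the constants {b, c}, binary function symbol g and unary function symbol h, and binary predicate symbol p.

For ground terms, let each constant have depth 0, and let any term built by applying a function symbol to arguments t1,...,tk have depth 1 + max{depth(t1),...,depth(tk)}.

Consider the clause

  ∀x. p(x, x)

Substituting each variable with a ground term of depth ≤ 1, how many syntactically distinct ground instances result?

Ground terms of depth ≤ 1:
  Write N_k for the number of ground terms of depth ≤ k. A term of depth ≤ k is either a constant or a function symbol applied to arguments of depth ≤ k−1, so N_k = 2 + N_{k-1}^2 + N_{k-1}.
  N_0 = 2
  N_1 = 2 + 2^2 + 2 = 8
  Explicitly: b, c, g(b, b), g(b, c), g(c, b), g(c, c), h(b), h(c).
So there are 8 ground terms available for substitution.
The body mentions the single quantified variable x; since ground terms form a free algebra, no two substitutions collapse to the same formula.
Number of ground instances = 8.

8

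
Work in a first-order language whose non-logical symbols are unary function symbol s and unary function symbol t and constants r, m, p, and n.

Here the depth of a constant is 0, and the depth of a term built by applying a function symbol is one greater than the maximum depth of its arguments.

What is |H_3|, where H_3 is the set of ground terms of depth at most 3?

60

Write N_k for the number of ground terms of depth ≤ k. A term of depth ≤ k is either a constant or a function symbol applied to arguments of depth ≤ k−1, so N_k = 4 + N_{k-1} + N_{k-1}.
N_0 = 4
N_1 = 4 + 4 + 4 = 12
N_2 = 4 + 12 + 12 = 28
N_3 = 4 + 28 + 28 = 60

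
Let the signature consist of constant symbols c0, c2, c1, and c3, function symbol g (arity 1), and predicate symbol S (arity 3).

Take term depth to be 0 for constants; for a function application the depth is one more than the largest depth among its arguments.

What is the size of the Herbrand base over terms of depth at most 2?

1728

First count ground terms of depth ≤ 2.
If N_k denotes the number of depth-≤k ground terms, the 4 constants give N_0 = 4, and each function symbol of arity r contributes N_{k-1}^r new terms at level k: N_k = 4 + N_{k-1}.
N_0 = 4
N_1 = 4 + 4 = 8
N_2 = 4 + 8 = 12
So |H| = 12.
Each predicate of arity r yields |H|^r ground atoms (one per choice of an r-tuple from H):
  S: 12^3 = 1728
Total ground atoms: 1728.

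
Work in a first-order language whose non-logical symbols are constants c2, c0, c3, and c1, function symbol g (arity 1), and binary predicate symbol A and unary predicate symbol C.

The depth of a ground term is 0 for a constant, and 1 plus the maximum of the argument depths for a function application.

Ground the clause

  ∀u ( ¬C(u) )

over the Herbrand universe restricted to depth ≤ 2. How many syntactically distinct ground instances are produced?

12

Ground terms of depth ≤ 2:
  Let N_k count ground terms of depth at most k. Each non-constant term of depth ≤ k is some function symbol applied to depth-≤(k−1) arguments, giving N_k = 4 + N_{k-1}.
  N_0 = 4
  N_1 = 4 + 4 = 8
  N_2 = 4 + 8 = 12
So there are 12 ground terms available for substitution.
The clause has 1 distinct variable (u), which appears in the body. In the free term algebra distinct substitutions yield syntactically distinct ground instances.
Number of ground instances = 12.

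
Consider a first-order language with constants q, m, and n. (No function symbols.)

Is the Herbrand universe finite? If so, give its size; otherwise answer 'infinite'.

There are no function symbols, so every ground term is one of the 3 constants.
The Herbrand universe is {q, m, n}, which is finite with 3 elements.

3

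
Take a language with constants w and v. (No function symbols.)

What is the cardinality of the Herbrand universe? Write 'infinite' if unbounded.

2

There are no function symbols, so every ground term is one of the 2 constants.
The Herbrand universe is {w, v}, which is finite with 2 elements.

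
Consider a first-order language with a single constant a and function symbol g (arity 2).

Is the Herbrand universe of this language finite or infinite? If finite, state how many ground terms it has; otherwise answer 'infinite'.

The signature has at least one function symbol (g, arity 2) and at least one constant (a).
Iterating g gives infinitely many distinct ground terms: a, g(a, a), g(g(a, a), g(a, a)), ...
So the Herbrand universe is infinite.

infinite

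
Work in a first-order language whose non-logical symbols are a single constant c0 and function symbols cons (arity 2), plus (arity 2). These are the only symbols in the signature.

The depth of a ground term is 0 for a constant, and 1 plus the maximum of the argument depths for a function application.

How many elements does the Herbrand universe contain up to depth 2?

Let N_k count ground terms of depth at most k. Each non-constant term of depth ≤ k is some function symbol applied to depth-≤(k−1) arguments, giving N_k = 1 + N_{k-1}^2 + N_{k-1}^2.
N_0 = 1
N_1 = 1 + 1^2 + 1^2 = 3
N_2 = 1 + 3^2 + 3^2 = 19

19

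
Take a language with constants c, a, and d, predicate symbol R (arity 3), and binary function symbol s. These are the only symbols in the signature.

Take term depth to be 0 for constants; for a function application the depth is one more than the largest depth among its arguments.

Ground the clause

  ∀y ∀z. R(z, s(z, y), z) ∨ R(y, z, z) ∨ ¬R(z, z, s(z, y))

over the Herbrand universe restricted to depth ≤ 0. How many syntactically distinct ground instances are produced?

9

Ground terms of depth ≤ 0:
  Let N_k = |{terms of depth ≤ k}|. Then N_0 = 3 and N_k = 3 + N_{k-1}^2 for k ≥ 1 (one summand per function symbol, arity giving the exponent).
  N_0 = 3
  Explicitly: c, a, d.
So there are 3 ground terms available for substitution.
The clause has 2 distinct variables (y, z), each appearing in the body. In the free term algebra distinct substitutions yield syntactically distinct ground instances.
Number of ground instances = 3^2 = 9.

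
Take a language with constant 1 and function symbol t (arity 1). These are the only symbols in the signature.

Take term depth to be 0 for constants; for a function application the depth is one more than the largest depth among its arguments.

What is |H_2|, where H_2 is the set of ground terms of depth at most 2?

3

Let N_k = |{terms of depth ≤ k}|. Then N_0 = 1 and N_k = 1 + N_{k-1} for k ≥ 1 (one summand per function symbol, arity giving the exponent).
N_0 = 1
N_1 = 1 + 1 = 2
N_2 = 1 + 2 = 3
Explicitly: 1, t(1), t(t(1)).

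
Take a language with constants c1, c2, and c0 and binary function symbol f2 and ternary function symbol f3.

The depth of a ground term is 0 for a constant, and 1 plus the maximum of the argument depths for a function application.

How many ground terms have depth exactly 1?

36

Count level by level. With function symbols f2/2, f3/3, the terms of depth ≤ k are the 3 constants together with each function applied to depth-≤(k−1) tuples, so N_k = 3 + N_{k-1}^2 + N_{k-1}^3.
N_0 = 3
N_1 = 3 + 3^2 + 3^3 = 39
Terms of depth exactly 1: N_1 − N_0 = 39 − 3 = 36.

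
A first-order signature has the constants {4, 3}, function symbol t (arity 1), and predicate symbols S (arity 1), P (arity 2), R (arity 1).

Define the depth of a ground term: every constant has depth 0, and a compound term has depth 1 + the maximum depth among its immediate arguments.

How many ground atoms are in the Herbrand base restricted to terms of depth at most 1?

24

First count ground terms of depth ≤ 1.
Count level by level. With function symbols t/1, the terms of depth ≤ k are the 2 constants together with each function applied to depth-≤(k−1) tuples, so N_k = 2 + N_{k-1}.
N_0 = 2
N_1 = 2 + 2 = 4
Explicitly: 4, 3, t(4), t(3).
So |H| = 4.
For each predicate symbol, the number of ground atoms is |H| raised to its arity; summing:
  S: 4;  P: 4^2 = 16;  R: 4
Total ground atoms: 4 + 16 + 4 = 24.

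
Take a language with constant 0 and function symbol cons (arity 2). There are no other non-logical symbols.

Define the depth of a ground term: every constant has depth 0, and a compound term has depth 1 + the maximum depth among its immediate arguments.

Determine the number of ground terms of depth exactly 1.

1

If N_k denotes the number of depth-≤k ground terms, the 1 constant gives N_0 = 1, and each function symbol of arity r contributes N_{k-1}^r new terms at level k: N_k = 1 + N_{k-1}^2.
N_0 = 1
N_1 = 1 + 1^2 = 2
Terms of depth exactly 1: N_1 − N_0 = 2 − 1 = 1.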